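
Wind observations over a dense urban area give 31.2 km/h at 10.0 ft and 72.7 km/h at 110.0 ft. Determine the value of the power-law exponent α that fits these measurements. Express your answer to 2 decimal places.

Power law: V₂/V₁ = (z₂/z₁)^α ⇒ α = ln(V₂/V₁) / ln(z₂/z₁)
α = ln(72.7/31.2) / ln(110.0/10.0) = ln(2.3301) / ln(11.0000)
  = 0.84592 / 2.39790 = 0.35278

α ≈ 0.35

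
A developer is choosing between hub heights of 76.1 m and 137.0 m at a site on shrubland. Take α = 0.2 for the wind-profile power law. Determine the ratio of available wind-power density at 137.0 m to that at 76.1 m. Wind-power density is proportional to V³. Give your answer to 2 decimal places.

1.42

Speed ratio: V_B/V_A = (z_B/z_A)^α = (137.0/76.1)^0.2 = (1.8003)^0.2 = 1.12478
Power-density ratio: P_B/P_A = (V_B/V_A)³ = (1.12478)³ = 1.42299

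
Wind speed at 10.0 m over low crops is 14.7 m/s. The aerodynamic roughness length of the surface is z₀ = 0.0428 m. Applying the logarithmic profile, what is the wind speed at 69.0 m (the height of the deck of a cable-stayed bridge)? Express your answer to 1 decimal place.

Log law: V(z) ∝ ln(z/z₀), so V₂/V₁ = ln(z₂/z₀) / ln(z₁/z₀).
ln(69.0/0.0428) = 7.3853, ln(10.0/0.0428) = 5.4538
V₂ = 14.7 × 7.3853/5.4538 = 14.7 × 1.3542 = 19.9062 m/s

19.9 m/s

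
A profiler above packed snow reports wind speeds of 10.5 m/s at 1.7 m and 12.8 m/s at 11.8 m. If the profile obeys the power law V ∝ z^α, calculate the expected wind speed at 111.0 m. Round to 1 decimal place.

16.1 m/s

First find α: α = ln(V₂/V₁)/ln(z₂/z₁) = ln(12.8/10.5)/ln(11.8/1.7) = 0.19807/1.93747 = 0.1022
Extrapolate from 11.8 m to 111.0 m: V₃ = 12.8 × (111.0/11.8)^0.1022 = 12.8 × 1.2575 = 16.0963 m/s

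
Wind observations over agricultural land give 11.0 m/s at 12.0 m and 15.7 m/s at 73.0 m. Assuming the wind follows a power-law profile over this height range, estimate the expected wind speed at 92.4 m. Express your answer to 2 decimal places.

First find α: α = ln(V₂/V₁)/ln(z₂/z₁) = ln(15.7/11.0)/ln(73.0/12.0) = 0.35577/1.80555 = 0.1970
Extrapolate from 73.0 m to 92.4 m: V₃ = 15.7 × (92.4/73.0)^0.1970 = 15.7 × 1.0475 = 16.4462 m/s

16.45 m/s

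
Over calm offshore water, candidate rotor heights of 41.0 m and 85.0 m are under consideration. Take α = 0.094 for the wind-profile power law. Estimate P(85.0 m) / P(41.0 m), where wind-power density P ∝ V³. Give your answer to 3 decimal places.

1.228

Speed ratio: V_B/V_A = (z_B/z_A)^α = (85.0/41.0)^0.094 = (2.0732)^0.094 = 1.07094
Power-density ratio: P_B/P_A = (V_B/V_A)³ = (1.07094)³ = 1.22826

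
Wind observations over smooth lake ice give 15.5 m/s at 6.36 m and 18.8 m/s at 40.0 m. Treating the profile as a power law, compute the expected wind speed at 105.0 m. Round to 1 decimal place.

First find α: α = ln(V₂/V₁)/ln(z₂/z₁) = ln(18.8/15.5)/ln(40.0/6.36) = 0.19302/1.83885 = 0.1050
Extrapolate from 40.0 m to 105.0 m: V₃ = 18.8 × (105.0/40.0)^0.1050 = 18.8 × 1.1066 = 20.8043 m/s

20.8 m/s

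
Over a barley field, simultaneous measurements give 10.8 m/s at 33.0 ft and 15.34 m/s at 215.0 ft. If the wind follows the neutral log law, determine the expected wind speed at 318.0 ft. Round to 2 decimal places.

16.29 m/s

Log law: V ∝ ln(z/z₀). From the pair, with r = V₁/V₂ = 0.70404,
ln z₀ = (ln z₁ − r·ln z₂)/(1 − r) = (3.4965 − 0.70404×5.3706)/0.29596 = -0.9618 → z₀ = 0.3822 ft
V₃ = V₁ · ln(z₃/z₀)/ln(z₁/z₀) = 10.8 × 6.7238/4.4583 = 16.2882 m/s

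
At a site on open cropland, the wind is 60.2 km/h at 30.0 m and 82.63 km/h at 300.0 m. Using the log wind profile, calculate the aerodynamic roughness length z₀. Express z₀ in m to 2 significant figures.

z₀ ≈ 0.062 m

Log law: V(z) ∝ ln(z/z₀). With r = V₁/V₂ = 60.2/82.63 = 0.72855,
r · ln(z₂/z₀) = ln(z₁/z₀) ⇒ ln z₀ = (ln z₁ − r·ln z₂)/(1 − r)
ln z₀ = (3.40120 − 0.72855×5.70378) / 0.27145 = -2.7787
z₀ = exp(-2.7787) = 0.06212 m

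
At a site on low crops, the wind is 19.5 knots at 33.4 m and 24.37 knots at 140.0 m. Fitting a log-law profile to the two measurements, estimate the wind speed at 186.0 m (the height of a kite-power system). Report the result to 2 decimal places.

Log law: V ∝ ln(z/z₀). From the pair, with r = V₁/V₂ = 0.80016,
ln z₀ = (ln z₁ − r·ln z₂)/(1 − r) = (3.5086 − 0.80016×4.9416)/0.19984 = -2.2297 → z₀ = 0.1076 m
V₃ = V₁ · ln(z₃/z₀)/ln(z₁/z₀) = 19.5 × 7.4554/5.7382 = 25.3355 knots

25.34 knots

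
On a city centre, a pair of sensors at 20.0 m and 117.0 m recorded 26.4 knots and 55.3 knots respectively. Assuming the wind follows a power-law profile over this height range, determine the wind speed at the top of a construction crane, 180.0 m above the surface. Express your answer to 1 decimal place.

66.2 knots

First find α: α = ln(V₂/V₁)/ln(z₂/z₁) = ln(55.3/26.4)/ln(117.0/20.0) = 0.73941/1.76644 = 0.4186
Extrapolate from 117.0 m to 180.0 m: V₃ = 55.3 × (180.0/117.0)^0.4186 = 55.3 × 1.1976 = 66.2273 knots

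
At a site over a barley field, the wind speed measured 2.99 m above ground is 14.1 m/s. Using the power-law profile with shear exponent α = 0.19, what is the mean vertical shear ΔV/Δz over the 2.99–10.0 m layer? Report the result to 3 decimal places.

Power law: V₂ = V₁ · (z₂/z₁)^α = 14.1 × (3.3445)^0.19 = 17.7354 m/s
ΔV/Δz = (17.7354 − 14.1)/(10.0 − 2.99) = 3.6354/7.0100 = 0.51861 m/s/m

0.519 m/s/m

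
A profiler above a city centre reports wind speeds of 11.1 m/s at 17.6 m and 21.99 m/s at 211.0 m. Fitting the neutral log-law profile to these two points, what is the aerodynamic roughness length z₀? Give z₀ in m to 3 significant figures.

Log law: V(z) ∝ ln(z/z₀). With r = V₁/V₂ = 11.1/21.99 = 0.50477,
r · ln(z₂/z₀) = ln(z₁/z₀) ⇒ ln z₀ = (ln z₁ − r·ln z₂)/(1 − r)
ln z₀ = (2.86790 − 0.50477×5.35186) / 0.49523 = 0.3360
z₀ = exp(0.3360) = 1.399 m

z₀ ≈ 1.40 m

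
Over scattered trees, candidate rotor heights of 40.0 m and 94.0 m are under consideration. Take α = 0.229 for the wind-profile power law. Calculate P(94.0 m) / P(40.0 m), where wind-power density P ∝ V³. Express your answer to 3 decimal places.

Speed ratio: V_B/V_A = (z_B/z_A)^α = (94.0/40.0)^0.229 = (2.3500)^0.229 = 1.21611
Power-density ratio: P_B/P_A = (V_B/V_A)³ = (1.21611)³ = 1.79855

1.799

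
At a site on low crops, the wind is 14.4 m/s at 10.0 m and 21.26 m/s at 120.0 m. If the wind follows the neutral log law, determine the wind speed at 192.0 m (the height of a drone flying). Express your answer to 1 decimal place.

22.6 m/s

Log law: V ∝ ln(z/z₀). From the pair, with r = V₁/V₂ = 0.67733,
ln z₀ = (ln z₁ − r·ln z₂)/(1 − r) = (2.3026 − 0.67733×4.7875)/0.32267 = -2.9135 → z₀ = 0.05428 m
V₃ = V₁ · ln(z₃/z₀)/ln(z₁/z₀) = 14.4 × 8.1710/5.2161 = 22.5575 m/s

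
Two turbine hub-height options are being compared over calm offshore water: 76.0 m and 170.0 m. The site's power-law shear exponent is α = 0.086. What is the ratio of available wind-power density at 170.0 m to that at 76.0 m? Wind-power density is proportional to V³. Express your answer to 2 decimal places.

1.23

Speed ratio: V_B/V_A = (z_B/z_A)^α = (170.0/76.0)^0.086 = (2.2368)^0.086 = 1.07169
Power-density ratio: P_B/P_A = (V_B/V_A)³ = (1.07169)³ = 1.23085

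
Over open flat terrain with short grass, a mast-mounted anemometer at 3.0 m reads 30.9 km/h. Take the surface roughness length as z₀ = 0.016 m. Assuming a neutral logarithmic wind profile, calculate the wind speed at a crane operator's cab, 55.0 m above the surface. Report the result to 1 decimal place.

48.1 km/h

Log law: V(z) ∝ ln(z/z₀), so V₂/V₁ = ln(z₂/z₀) / ln(z₁/z₀).
ln(55.0/0.016) = 8.1425, ln(3.0/0.016) = 5.2338
V₂ = 30.9 × 8.1425/5.2338 = 30.9 × 1.5558 = 48.0730 km/h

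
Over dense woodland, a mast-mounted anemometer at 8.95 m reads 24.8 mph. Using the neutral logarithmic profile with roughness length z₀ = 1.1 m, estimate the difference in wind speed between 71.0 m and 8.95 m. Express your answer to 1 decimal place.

24.5 mph

Log law: V₂ = V₁ · ln(z₂/z₀)/ln(z₁/z₀) = 24.8 × 4.1674/2.0963 = 49.3005 mph
ΔV = 49.3005 − 24.8 = 24.5005 mph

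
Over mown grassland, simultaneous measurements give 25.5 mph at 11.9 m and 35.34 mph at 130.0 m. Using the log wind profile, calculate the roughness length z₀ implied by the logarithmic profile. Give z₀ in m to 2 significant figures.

z₀ ≈ 0.024 m

Log law: V(z) ∝ ln(z/z₀). With r = V₁/V₂ = 25.5/35.34 = 0.72156,
r · ln(z₂/z₀) = ln(z₁/z₀) ⇒ ln z₀ = (ln z₁ − r·ln z₂)/(1 − r)
ln z₀ = (2.47654 − 0.72156×4.86753) / 0.27844 = -3.7196
z₀ = exp(-3.7196) = 0.02424 m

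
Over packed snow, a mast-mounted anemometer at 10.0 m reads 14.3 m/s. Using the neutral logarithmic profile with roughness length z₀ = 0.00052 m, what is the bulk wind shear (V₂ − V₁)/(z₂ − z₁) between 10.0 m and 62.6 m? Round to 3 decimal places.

Log law: V₂ = V₁ · ln(z₂/z₀)/ln(z₁/z₀) = 14.3 × 11.6984/9.8643 = 16.9590 m/s
ΔV/Δz = (16.9590 − 14.3)/(62.6 − 10.0) = 2.6590/52.6000 = 0.05055 m/s/m

0.051 m/s/m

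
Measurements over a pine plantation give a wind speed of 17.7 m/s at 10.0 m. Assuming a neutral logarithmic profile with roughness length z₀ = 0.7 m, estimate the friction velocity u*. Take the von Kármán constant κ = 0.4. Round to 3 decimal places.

Log law: V(z) = (u*/κ) · ln(z/z₀) ⇒ u* = κ · V / ln(z/z₀)
u* = 0.4 × 17.7 / ln(10.0/0.7) = 0.4 × 17.7 / 2.6593
   = 7.0800 / 2.6593 = 2.6624 m/s

u* ≈ 2.662 m/s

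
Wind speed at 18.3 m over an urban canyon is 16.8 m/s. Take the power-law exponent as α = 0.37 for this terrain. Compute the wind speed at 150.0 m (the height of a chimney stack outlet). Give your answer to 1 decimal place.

36.6 m/s

Power-law profile: V₂ = V₁ · (z₂/z₁)^α
V₂ = 16.8 × (150.0/18.3)^0.37 = 16.8 × (8.1967)^0.37
    = 16.8 × 2.1779 = 36.5895 m/s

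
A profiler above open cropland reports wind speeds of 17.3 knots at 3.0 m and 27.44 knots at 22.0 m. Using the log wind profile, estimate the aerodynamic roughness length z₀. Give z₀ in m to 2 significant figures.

z₀ ≈ 0.10 m

Log law: V(z) ∝ ln(z/z₀). With r = V₁/V₂ = 17.3/27.44 = 0.63047,
r · ln(z₂/z₀) = ln(z₁/z₀) ⇒ ln z₀ = (ln z₁ − r·ln z₂)/(1 − r)
ln z₀ = (1.09861 − 0.63047×3.09104) / 0.36953 = -2.3007
z₀ = exp(-2.3007) = 0.1002 m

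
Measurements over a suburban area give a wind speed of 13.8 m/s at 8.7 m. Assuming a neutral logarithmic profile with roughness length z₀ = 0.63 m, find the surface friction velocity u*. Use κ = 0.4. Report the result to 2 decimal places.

Log law: V(z) = (u*/κ) · ln(z/z₀) ⇒ u* = κ · V / ln(z/z₀)
u* = 0.4 × 13.8 / ln(8.7/0.63) = 0.4 × 13.8 / 2.6254
   = 5.5200 / 2.6254 = 2.1026 m/s

u* ≈ 2.10 m/s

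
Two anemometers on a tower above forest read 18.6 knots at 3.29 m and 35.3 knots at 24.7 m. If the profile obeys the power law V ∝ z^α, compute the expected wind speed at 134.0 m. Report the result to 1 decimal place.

60.4 knots

First find α: α = ln(V₂/V₁)/ln(z₂/z₁) = ln(35.3/18.6)/ln(24.7/3.29) = 0.64072/2.01592 = 0.3178
Extrapolate from 24.7 m to 134.0 m: V₃ = 35.3 × (134.0/24.7)^0.3178 = 35.3 × 1.7117 = 60.4217 knots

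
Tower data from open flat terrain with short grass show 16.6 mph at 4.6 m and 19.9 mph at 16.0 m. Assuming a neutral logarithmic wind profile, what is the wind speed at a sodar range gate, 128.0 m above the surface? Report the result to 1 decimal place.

Log law: V ∝ ln(z/z₀). From the pair, with r = V₁/V₂ = 0.83417,
ln z₀ = (ln z₁ − r·ln z₂)/(1 − r) = (1.5261 − 0.83417×2.7726)/0.16583 = -4.7444 → z₀ = 0.008700 m
V₃ = V₁ · ln(z₃/z₀)/ln(z₁/z₀) = 16.6 × 9.5964/6.2704 = 25.4050 mph

25.4 mph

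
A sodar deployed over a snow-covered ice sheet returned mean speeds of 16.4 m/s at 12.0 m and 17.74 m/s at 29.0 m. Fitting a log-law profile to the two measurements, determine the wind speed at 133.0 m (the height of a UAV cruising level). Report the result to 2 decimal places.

Log law: V ∝ ln(z/z₀). From the pair, with r = V₁/V₂ = 0.92446,
ln z₀ = (ln z₁ − r·ln z₂)/(1 − r) = (2.4849 − 0.92446×3.3673)/0.07554 = -8.3145 → z₀ = 0.0002449 m
V₃ = V₁ · ln(z₃/z₀)/ln(z₁/z₀) = 16.4 × 13.2048/10.7994 = 20.0529 m/s

20.05 m/s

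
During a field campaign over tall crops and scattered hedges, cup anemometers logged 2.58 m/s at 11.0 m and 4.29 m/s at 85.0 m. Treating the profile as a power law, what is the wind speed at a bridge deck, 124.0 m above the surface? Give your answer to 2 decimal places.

4.71 m/s

First find α: α = ln(V₂/V₁)/ln(z₂/z₁) = ln(4.29/2.58)/ln(85.0/11.0) = 0.50850/2.04476 = 0.2487
Extrapolate from 85.0 m to 124.0 m: V₃ = 4.29 × (124.0/85.0)^0.2487 = 4.29 × 1.0985 = 4.7124 m/s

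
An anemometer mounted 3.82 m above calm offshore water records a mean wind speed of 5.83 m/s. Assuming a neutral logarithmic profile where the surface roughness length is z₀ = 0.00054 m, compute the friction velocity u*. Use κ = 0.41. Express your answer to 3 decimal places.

Log law: V(z) = (u*/κ) · ln(z/z₀) ⇒ u* = κ · V / ln(z/z₀)
u* = 0.41 × 5.83 / ln(3.82/0.00054) = 0.41 × 5.83 / 8.8642
   = 2.3903 / 8.8642 = 0.2697 m/s

u* ≈ 0.270 m/s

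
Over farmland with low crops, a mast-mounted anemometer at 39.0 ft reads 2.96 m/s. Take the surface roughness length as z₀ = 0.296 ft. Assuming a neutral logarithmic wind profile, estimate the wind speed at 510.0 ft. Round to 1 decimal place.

4.5 m/s

Log law: V(z) ∝ ln(z/z₀), so V₂/V₁ = ln(z₂/z₀) / ln(z₁/z₀).
ln(510.0/0.296) = 7.4518, ln(39.0/0.296) = 4.8810
V₂ = 2.96 × 7.4518/4.8810 = 2.96 × 1.5267 = 4.5191 m/s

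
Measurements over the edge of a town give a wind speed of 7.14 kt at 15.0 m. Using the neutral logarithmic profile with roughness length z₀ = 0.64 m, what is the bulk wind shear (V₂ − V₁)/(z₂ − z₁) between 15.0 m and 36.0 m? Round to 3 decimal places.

0.094 kt/m

Log law: V₂ = V₁ · ln(z₂/z₀)/ln(z₁/z₀) = 7.14 × 4.0298/3.1543 = 9.1217 kt
ΔV/Δz = (9.1217 − 7.14)/(36.0 − 15.0) = 1.9817/21.0000 = 0.09437 kt/m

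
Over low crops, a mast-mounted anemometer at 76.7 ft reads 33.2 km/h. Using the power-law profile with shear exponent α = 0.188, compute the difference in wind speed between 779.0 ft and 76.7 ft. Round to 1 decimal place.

Power law: V₂ = V₁ · (z₂/z₁)^α = 33.2 × (10.1565)^0.188 = 51.3341 km/h
ΔV = 51.3341 − 33.2 = 18.1341 km/h

18.1 km/h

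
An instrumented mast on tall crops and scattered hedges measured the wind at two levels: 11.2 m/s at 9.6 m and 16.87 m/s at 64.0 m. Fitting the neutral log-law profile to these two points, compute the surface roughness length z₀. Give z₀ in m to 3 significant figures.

z₀ ≈ 0.226 m

Log law: V(z) ∝ ln(z/z₀). With r = V₁/V₂ = 11.2/16.87 = 0.66390,
r · ln(z₂/z₀) = ln(z₁/z₀) ⇒ ln z₀ = (ln z₁ − r·ln z₂)/(1 − r)
ln z₀ = (2.26176 − 0.66390×4.15888) / 0.33610 = -1.4856
z₀ = exp(-1.4856) = 0.2264 m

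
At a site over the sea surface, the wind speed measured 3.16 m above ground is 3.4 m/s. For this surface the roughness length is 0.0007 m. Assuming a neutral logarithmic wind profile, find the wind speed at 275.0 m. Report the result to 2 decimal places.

5.20 m/s

Log law: V(z) ∝ ln(z/z₀), so V₂/V₁ = ln(z₂/z₀) / ln(z₁/z₀).
ln(275.0/0.0007) = 12.8812, ln(3.16/0.0007) = 8.4150
V₂ = 3.4 × 12.8812/8.4150 = 3.4 × 1.5307 = 5.2045 m/s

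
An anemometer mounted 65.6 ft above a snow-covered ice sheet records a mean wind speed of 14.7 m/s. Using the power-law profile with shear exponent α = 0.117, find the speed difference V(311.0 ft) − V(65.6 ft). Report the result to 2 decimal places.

2.94 m/s

Power law: V₂ = V₁ · (z₂/z₁)^α = 14.7 × (4.7409)^0.117 = 17.6357 m/s
ΔV = 17.6357 − 14.7 = 2.9357 m/s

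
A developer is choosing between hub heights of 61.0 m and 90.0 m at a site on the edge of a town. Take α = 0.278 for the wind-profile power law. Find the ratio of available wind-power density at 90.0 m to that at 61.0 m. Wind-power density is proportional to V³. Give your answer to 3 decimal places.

1.383

Speed ratio: V_B/V_A = (z_B/z_A)^α = (90.0/61.0)^0.278 = (1.4754)^0.278 = 1.11419
Power-density ratio: P_B/P_A = (V_B/V_A)³ = (1.11419)³ = 1.38316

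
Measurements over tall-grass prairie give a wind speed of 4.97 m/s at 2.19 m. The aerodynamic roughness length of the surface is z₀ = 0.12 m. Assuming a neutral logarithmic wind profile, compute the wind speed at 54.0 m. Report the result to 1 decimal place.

10.5 m/s

Log law: V(z) ∝ ln(z/z₀), so V₂/V₁ = ln(z₂/z₀) / ln(z₁/z₀).
ln(54.0/0.12) = 6.1092, ln(2.19/0.12) = 2.9042
V₂ = 4.97 × 6.1092/2.9042 = 4.97 × 2.1036 = 10.4550 m/s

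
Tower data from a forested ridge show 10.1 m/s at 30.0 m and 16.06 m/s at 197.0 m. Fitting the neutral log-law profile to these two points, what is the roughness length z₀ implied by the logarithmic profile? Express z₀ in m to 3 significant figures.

Log law: V(z) ∝ ln(z/z₀). With r = V₁/V₂ = 10.1/16.06 = 0.62889,
r · ln(z₂/z₀) = ln(z₁/z₀) ⇒ ln z₀ = (ln z₁ − r·ln z₂)/(1 − r)
ln z₀ = (3.40120 − 0.62889×5.28320) / 0.37111 = 0.2119
z₀ = exp(0.2119) = 1.236 m

z₀ ≈ 1.24 m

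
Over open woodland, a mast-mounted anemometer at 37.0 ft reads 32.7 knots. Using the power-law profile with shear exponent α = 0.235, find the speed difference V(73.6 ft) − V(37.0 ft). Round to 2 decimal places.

Power law: V₂ = V₁ · (z₂/z₁)^α = 32.7 × (1.9892)^0.235 = 38.4359 knots
ΔV = 38.4359 − 32.7 = 5.7359 knots

5.74 knots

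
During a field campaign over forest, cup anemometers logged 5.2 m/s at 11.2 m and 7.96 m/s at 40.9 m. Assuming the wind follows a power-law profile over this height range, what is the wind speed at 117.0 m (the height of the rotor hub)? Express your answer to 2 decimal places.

First find α: α = ln(V₂/V₁)/ln(z₂/z₁) = ln(7.96/5.2)/ln(40.9/11.2) = 0.42577/1.29522 = 0.3287
Extrapolate from 40.9 m to 117.0 m: V₃ = 7.96 × (117.0/40.9)^0.3287 = 7.96 × 1.4127 = 11.2451 m/s

11.25 m/s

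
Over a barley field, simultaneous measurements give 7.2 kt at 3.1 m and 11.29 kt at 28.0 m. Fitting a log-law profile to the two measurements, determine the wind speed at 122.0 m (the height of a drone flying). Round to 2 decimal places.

Log law: V ∝ ln(z/z₀). From the pair, with r = V₁/V₂ = 0.63773,
ln z₀ = (ln z₁ − r·ln z₂)/(1 − r) = (1.1314 − 0.63773×3.3322)/0.36227 = -2.7429 → z₀ = 0.06439 m
V₃ = V₁ · ln(z₃/z₀)/ln(z₁/z₀) = 7.2 × 7.5469/3.8743 = 14.0252 kt

14.03 kt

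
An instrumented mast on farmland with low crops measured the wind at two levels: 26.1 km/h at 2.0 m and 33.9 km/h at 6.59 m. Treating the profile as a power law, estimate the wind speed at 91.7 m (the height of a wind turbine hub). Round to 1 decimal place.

First find α: α = ln(V₂/V₁)/ln(z₂/z₁) = ln(33.9/26.1)/ln(6.59/2.0) = 0.26148/1.19241 = 0.2193
Extrapolate from 6.59 m to 91.7 m: V₃ = 33.9 × (91.7/6.59)^0.2193 = 33.9 × 1.7814 = 60.3881 km/h

60.4 km/h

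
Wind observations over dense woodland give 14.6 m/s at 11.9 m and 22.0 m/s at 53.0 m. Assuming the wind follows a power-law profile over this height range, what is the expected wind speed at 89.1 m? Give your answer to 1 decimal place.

First find α: α = ln(V₂/V₁)/ln(z₂/z₁) = ln(22.0/14.6)/ln(53.0/11.9) = 0.41002/1.49375 = 0.2745
Extrapolate from 53.0 m to 89.1 m: V₃ = 22.0 × (89.1/53.0)^0.2745 = 22.0 × 1.1533 = 25.3716 m/s

25.4 m/s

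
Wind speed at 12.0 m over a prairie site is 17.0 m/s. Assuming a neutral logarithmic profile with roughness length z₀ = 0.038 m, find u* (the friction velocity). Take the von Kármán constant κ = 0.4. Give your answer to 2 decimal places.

Log law: V(z) = (u*/κ) · ln(z/z₀) ⇒ u* = κ · V / ln(z/z₀)
u* = 0.4 × 17.0 / ln(12.0/0.038) = 0.4 × 17.0 / 5.7551
   = 6.8000 / 5.7551 = 1.1816 m/s

u* ≈ 1.18 m/s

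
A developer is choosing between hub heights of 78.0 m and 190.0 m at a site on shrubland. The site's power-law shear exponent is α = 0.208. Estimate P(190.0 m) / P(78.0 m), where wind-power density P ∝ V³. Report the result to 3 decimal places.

1.743

Speed ratio: V_B/V_A = (z_B/z_A)^α = (190.0/78.0)^0.208 = (2.4359)^0.208 = 1.20344
Power-density ratio: P_B/P_A = (V_B/V_A)³ = (1.20344)³ = 1.74291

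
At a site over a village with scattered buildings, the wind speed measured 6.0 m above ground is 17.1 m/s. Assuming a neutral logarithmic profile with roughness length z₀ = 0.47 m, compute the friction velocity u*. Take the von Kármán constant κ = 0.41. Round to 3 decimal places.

Log law: V(z) = (u*/κ) · ln(z/z₀) ⇒ u* = κ · V / ln(z/z₀)
u* = 0.41 × 17.1 / ln(6.0/0.47) = 0.41 × 17.1 / 2.5468
   = 7.0110 / 2.5468 = 2.7529 m/s

u* ≈ 2.753 m/s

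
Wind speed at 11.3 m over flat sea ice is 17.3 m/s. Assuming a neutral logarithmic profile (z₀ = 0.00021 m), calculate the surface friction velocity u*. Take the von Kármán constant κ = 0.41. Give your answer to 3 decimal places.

u* ≈ 0.651 m/s

Log law: V(z) = (u*/κ) · ln(z/z₀) ⇒ u* = κ · V / ln(z/z₀)
u* = 0.41 × 17.3 / ln(11.3/0.00021) = 0.41 × 17.3 / 10.8932
   = 7.0930 / 10.8932 = 0.6511 m/s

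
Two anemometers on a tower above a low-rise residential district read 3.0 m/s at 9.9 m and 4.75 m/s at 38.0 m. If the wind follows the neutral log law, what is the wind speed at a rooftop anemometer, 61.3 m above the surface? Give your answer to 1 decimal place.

5.4 m/s

Log law: V ∝ ln(z/z₀). From the pair, with r = V₁/V₂ = 0.63158,
ln z₀ = (ln z₁ − r·ln z₂)/(1 − r) = (2.2925 − 0.63158×3.6376)/0.36842 = -0.0133 → z₀ = 0.9868 m
V₃ = V₁ · ln(z₃/z₀)/ln(z₁/z₀) = 3.0 × 4.1290/2.3058 = 5.3722 m/s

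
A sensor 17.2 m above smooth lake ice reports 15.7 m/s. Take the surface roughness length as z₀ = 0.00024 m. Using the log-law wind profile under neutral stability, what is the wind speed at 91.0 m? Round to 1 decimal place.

18.0 m/s

Log law: V(z) ∝ ln(z/z₀), so V₂/V₁ = ln(z₂/z₀) / ln(z₁/z₀).
ln(91.0/0.00024) = 12.8457, ln(17.2/0.00024) = 11.1798
V₂ = 15.7 × 12.8457/11.1798 = 15.7 × 1.1490 = 18.0395 m/s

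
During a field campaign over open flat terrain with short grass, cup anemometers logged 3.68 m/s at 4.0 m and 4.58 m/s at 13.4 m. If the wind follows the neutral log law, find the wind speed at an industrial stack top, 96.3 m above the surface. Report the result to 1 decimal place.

6.0 m/s

Log law: V ∝ ln(z/z₀). From the pair, with r = V₁/V₂ = 0.80349,
ln z₀ = (ln z₁ − r·ln z₂)/(1 − r) = (1.3863 − 0.80349×2.5953)/0.19651 = -3.5570 → z₀ = 0.02852 m
V₃ = V₁ · ln(z₃/z₀)/ln(z₁/z₀) = 3.68 × 8.1245/4.9433 = 6.0482 m/s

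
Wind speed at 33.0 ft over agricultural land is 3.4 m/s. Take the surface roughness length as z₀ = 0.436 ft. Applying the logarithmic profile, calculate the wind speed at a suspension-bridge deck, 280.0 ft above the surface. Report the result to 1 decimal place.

Log law: V(z) ∝ ln(z/z₀), so V₂/V₁ = ln(z₂/z₀) / ln(z₁/z₀).
ln(280.0/0.436) = 6.4649, ln(33.0/0.436) = 4.3266
V₂ = 3.4 × 6.4649/4.3266 = 3.4 × 1.4942 = 5.0803 m/s

5.1 m/s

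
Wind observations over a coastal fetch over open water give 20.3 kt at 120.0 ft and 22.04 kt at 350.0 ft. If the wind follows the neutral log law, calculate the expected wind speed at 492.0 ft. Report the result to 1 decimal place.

Log law: V ∝ ln(z/z₀). From the pair, with r = V₁/V₂ = 0.92105,
ln z₀ = (ln z₁ − r·ln z₂)/(1 − r) = (4.7875 − 0.92105×5.8579)/0.07895 = -7.7010 → z₀ = 0.0004524 ft
V₃ = V₁ · ln(z₃/z₀)/ln(z₁/z₀) = 20.3 × 13.8995/12.4885 = 22.5936 kt

22.6 kt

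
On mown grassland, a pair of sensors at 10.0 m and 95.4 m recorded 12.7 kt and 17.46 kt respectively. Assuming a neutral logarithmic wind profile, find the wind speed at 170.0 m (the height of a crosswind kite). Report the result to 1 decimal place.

Log law: V ∝ ln(z/z₀). From the pair, with r = V₁/V₂ = 0.72738,
ln z₀ = (ln z₁ − r·ln z₂)/(1 − r) = (2.3026 − 0.72738×4.5581)/0.27262 = -3.7152 → z₀ = 0.02435 m
V₃ = V₁ · ln(z₃/z₀)/ln(z₁/z₀) = 12.7 × 8.8510/6.0178 = 18.6792 kt

18.7 kt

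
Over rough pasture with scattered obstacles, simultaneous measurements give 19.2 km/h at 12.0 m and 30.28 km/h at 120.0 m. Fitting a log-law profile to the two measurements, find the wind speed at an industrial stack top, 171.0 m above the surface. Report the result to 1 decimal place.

32.0 km/h

Log law: V ∝ ln(z/z₀). From the pair, with r = V₁/V₂ = 0.63408,
ln z₀ = (ln z₁ − r·ln z₂)/(1 − r) = (2.4849 − 0.63408×4.7875)/0.36592 = -1.5051 → z₀ = 0.2220 m
V₃ = V₁ · ln(z₃/z₀)/ln(z₁/z₀) = 19.2 × 6.6468/3.9900 = 31.9843 km/h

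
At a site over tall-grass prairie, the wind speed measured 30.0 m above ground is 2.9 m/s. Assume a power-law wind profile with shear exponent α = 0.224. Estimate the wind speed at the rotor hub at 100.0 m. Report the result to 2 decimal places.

3.80 m/s

Power-law profile: V₂ = V₁ · (z₂/z₁)^α
V₂ = 2.9 × (100.0/30.0)^0.224 = 2.9 × (3.3333)^0.224
    = 2.9 × 1.3096 = 3.7977 m/s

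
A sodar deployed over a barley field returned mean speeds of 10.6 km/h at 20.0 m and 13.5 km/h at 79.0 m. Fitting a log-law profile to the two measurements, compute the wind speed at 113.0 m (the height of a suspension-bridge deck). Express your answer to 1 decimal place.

Log law: V ∝ ln(z/z₀). From the pair, with r = V₁/V₂ = 0.78519,
ln z₀ = (ln z₁ − r·ln z₂)/(1 − r) = (2.9957 − 0.78519×4.3694)/0.21481 = -2.0254 → z₀ = 0.1319 m
V₃ = V₁ · ln(z₃/z₀)/ln(z₁/z₀) = 10.6 × 6.7528/5.0212 = 14.2556 km/h

14.3 km/h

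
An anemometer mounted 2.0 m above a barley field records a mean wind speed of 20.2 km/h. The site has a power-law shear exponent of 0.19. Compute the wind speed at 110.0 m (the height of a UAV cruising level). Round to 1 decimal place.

43.3 km/h

Power-law profile: V₂ = V₁ · (z₂/z₁)^α
V₂ = 20.2 × (110.0/2.0)^0.19 = 20.2 × (55.0000)^0.19
    = 20.2 × 2.1413 = 43.2534 km/h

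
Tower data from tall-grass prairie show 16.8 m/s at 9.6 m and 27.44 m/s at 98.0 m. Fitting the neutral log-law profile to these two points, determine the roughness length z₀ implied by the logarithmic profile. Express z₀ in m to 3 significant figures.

Log law: V(z) ∝ ln(z/z₀). With r = V₁/V₂ = 16.8/27.44 = 0.61224,
r · ln(z₂/z₀) = ln(z₁/z₀) ⇒ ln z₀ = (ln z₁ − r·ln z₂)/(1 − r)
ln z₀ = (2.26176 − 0.61224×4.58497) / 0.38776 = -1.4065
z₀ = exp(-1.4065) = 0.2450 m

z₀ ≈ 0.245 m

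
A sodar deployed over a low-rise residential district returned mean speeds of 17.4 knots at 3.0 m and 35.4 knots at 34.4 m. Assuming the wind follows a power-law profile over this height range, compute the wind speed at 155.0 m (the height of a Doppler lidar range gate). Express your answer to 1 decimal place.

First find α: α = ln(V₂/V₁)/ln(z₂/z₁) = ln(35.4/17.4)/ln(34.4/3.0) = 0.71024/2.43944 = 0.2911
Extrapolate from 34.4 m to 155.0 m: V₃ = 35.4 × (155.0/34.4)^0.2911 = 35.4 × 1.5500 = 54.8717 knots

54.9 knots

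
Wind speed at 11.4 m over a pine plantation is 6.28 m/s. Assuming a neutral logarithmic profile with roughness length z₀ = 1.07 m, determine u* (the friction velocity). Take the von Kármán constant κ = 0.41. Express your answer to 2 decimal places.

u* ≈ 1.09 m/s

Log law: V(z) = (u*/κ) · ln(z/z₀) ⇒ u* = κ · V / ln(z/z₀)
u* = 0.41 × 6.28 / ln(11.4/1.07) = 0.41 × 6.28 / 2.3660
   = 2.5748 / 2.3660 = 1.0883 m/s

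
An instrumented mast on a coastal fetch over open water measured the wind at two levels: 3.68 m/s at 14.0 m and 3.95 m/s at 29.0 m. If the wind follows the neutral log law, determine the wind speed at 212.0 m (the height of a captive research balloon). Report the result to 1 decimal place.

4.7 m/s

Log law: V ∝ ln(z/z₀). From the pair, with r = V₁/V₂ = 0.93165,
ln z₀ = (ln z₁ − r·ln z₂)/(1 − r) = (2.6391 − 0.93165×3.3673)/0.06835 = -7.2866 → z₀ = 0.0006847 m
V₃ = V₁ · ln(z₃/z₀)/ln(z₁/z₀) = 3.68 × 12.6431/9.9256 = 4.6875 m/s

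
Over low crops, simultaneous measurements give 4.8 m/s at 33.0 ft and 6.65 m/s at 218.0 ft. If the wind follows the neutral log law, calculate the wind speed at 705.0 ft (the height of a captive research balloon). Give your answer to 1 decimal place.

7.8 m/s

Log law: V ∝ ln(z/z₀). From the pair, with r = V₁/V₂ = 0.72180,
ln z₀ = (ln z₁ − r·ln z₂)/(1 − r) = (3.4965 − 0.72180×5.3845)/0.27820 = -1.4021 → z₀ = 0.2461 ft
V₃ = V₁ · ln(z₃/z₀)/ln(z₁/z₀) = 4.8 × 7.9603/4.8986 = 7.8001 m/s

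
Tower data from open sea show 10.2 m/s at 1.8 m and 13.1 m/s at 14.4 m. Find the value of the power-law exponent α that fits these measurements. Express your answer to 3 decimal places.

Power law: V₂/V₁ = (z₂/z₁)^α ⇒ α = ln(V₂/V₁) / ln(z₂/z₁)
α = ln(13.1/10.2) / ln(14.4/1.8) = ln(1.2843) / ln(8.0000)
  = 0.25022 / 2.07944 = 0.12033

α ≈ 0.120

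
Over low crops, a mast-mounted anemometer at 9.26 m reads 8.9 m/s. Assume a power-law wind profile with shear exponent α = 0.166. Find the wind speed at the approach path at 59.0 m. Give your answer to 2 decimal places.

12.10 m/s

Power-law profile: V₂ = V₁ · (z₂/z₁)^α
V₂ = 8.9 × (59.0/9.26)^0.166 = 8.9 × (6.3715)^0.166
    = 8.9 × 1.3599 = 12.1030 m/s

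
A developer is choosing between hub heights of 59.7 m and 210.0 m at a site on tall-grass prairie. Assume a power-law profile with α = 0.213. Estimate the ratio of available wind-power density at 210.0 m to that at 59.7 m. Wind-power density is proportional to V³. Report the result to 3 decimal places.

Speed ratio: V_B/V_A = (z_B/z_A)^α = (210.0/59.7)^0.213 = (3.5176)^0.213 = 1.30722
Power-density ratio: P_B/P_A = (V_B/V_A)³ = (1.30722)³ = 2.23383

2.234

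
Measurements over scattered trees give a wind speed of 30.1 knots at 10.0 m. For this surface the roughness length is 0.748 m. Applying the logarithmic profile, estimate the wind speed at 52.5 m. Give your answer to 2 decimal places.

49.35 knots

Log law: V(z) ∝ ln(z/z₀), so V₂/V₁ = ln(z₂/z₀) / ln(z₁/z₀).
ln(52.5/0.748) = 4.2512, ln(10.0/0.748) = 2.5929
V₂ = 30.1 × 4.2512/2.5929 = 30.1 × 1.6395 = 49.3495 knots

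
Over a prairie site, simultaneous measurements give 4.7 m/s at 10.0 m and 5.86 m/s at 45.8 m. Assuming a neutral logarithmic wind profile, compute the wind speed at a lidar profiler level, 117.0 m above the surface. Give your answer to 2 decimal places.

Log law: V ∝ ln(z/z₀). From the pair, with r = V₁/V₂ = 0.80205,
ln z₀ = (ln z₁ − r·ln z₂)/(1 − r) = (2.3026 − 0.80205×3.8243)/0.19795 = -3.8629 → z₀ = 0.02101 m
V₃ = V₁ · ln(z₃/z₀)/ln(z₁/z₀) = 4.7 × 8.6251/6.1655 = 6.5750 m/s

6.57 m/s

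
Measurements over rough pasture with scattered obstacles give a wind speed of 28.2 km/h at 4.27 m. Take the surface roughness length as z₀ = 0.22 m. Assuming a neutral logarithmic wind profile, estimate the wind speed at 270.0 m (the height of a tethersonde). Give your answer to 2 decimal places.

Log law: V(z) ∝ ln(z/z₀), so V₂/V₁ = ln(z₂/z₀) / ln(z₁/z₀).
ln(270.0/0.22) = 7.1125, ln(4.27/0.22) = 2.9657
V₂ = 28.2 × 7.1125/2.9657 = 28.2 × 2.3982 = 67.6303 km/h

67.63 km/h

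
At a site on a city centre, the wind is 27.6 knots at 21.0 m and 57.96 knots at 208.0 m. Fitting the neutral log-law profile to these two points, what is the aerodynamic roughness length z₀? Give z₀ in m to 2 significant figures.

z₀ ≈ 2.6 m

Log law: V(z) ∝ ln(z/z₀). With r = V₁/V₂ = 27.6/57.96 = 0.47619,
r · ln(z₂/z₀) = ln(z₁/z₀) ⇒ ln z₀ = (ln z₁ − r·ln z₂)/(1 − r)
ln z₀ = (3.04452 − 0.47619×5.33754) / 0.52381 = 0.9600
z₀ = exp(0.9600) = 2.612 m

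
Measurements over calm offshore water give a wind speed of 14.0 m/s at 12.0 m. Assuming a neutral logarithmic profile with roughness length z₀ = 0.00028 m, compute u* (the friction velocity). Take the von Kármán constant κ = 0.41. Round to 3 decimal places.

Log law: V(z) = (u*/κ) · ln(z/z₀) ⇒ u* = κ · V / ln(z/z₀)
u* = 0.41 × 14.0 / ln(12.0/0.00028) = 0.41 × 14.0 / 10.6656
   = 5.7400 / 10.6656 = 0.5382 m/s

u* ≈ 0.538 m/s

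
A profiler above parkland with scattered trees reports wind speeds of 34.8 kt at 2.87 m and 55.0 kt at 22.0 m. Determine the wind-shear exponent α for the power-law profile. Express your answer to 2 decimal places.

Power law: V₂/V₁ = (z₂/z₁)^α ⇒ α = ln(V₂/V₁) / ln(z₂/z₁)
α = ln(55.0/34.8) / ln(22.0/2.87) = ln(1.5805) / ln(7.6655)
  = 0.45772 / 2.03673 = 0.22473

α ≈ 0.22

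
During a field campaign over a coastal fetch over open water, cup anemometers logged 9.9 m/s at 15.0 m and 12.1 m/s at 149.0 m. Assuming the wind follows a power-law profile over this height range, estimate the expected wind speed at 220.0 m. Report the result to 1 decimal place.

First find α: α = ln(V₂/V₁)/ln(z₂/z₁) = ln(12.1/9.9)/ln(149.0/15.0) = 0.20067/2.29590 = 0.0874
Extrapolate from 149.0 m to 220.0 m: V₃ = 12.1 × (220.0/149.0)^0.0874 = 12.1 × 1.0346 = 12.5192 m/s

12.5 m/s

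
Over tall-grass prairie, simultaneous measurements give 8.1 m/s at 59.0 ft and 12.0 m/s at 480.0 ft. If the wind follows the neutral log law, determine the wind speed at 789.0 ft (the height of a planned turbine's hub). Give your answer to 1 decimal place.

Log law: V ∝ ln(z/z₀). From the pair, with r = V₁/V₂ = 0.67500,
ln z₀ = (ln z₁ − r·ln z₂)/(1 − r) = (4.0775 − 0.67500×6.1738)/0.32500 = -0.2762 → z₀ = 0.7587 ft
V₃ = V₁ · ln(z₃/z₀)/ln(z₁/z₀) = 8.1 × 6.9470/4.3537 = 12.9246 m/s

12.9 m/s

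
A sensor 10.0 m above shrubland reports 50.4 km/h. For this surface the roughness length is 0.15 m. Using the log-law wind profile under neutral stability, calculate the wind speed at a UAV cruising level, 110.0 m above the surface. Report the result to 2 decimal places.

Log law: V(z) ∝ ln(z/z₀), so V₂/V₁ = ln(z₂/z₀) / ln(z₁/z₀).
ln(110.0/0.15) = 6.5976, ln(10.0/0.15) = 4.1997
V₂ = 50.4 × 6.5976/4.1997 = 50.4 × 1.5710 = 79.1768 km/h

79.18 km/h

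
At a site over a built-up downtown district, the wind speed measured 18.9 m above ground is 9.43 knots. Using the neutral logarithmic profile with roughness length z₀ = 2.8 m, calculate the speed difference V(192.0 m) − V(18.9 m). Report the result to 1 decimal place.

Log law: V₂ = V₁ · ln(z₂/z₀)/ln(z₁/z₀) = 9.43 × 4.2279/1.9095 = 20.8788 knots
ΔV = 20.8788 − 9.43 = 11.4488 knots

11.4 knots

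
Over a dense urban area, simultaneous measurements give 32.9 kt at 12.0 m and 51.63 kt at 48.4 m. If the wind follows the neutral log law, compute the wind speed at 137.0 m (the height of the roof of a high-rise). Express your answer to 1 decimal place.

Log law: V ∝ ln(z/z₀). From the pair, with r = V₁/V₂ = 0.63723,
ln z₀ = (ln z₁ − r·ln z₂)/(1 − r) = (2.4849 − 0.63723×3.8795)/0.36277 = 0.0352 → z₀ = 1.036 m
V₃ = V₁ · ln(z₃/z₀)/ln(z₁/z₀) = 32.9 × 4.8847/2.4497 = 65.6041 kt

65.6 kt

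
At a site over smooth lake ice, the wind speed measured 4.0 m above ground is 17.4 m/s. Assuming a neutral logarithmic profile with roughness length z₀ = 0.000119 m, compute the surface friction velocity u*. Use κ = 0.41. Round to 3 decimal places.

u* ≈ 0.684 m/s

Log law: V(z) = (u*/κ) · ln(z/z₀) ⇒ u* = κ · V / ln(z/z₀)
u* = 0.41 × 17.4 / ln(4.0/0.000119) = 0.41 × 17.4 / 10.4227
   = 7.1340 / 10.4227 = 0.6845 m/s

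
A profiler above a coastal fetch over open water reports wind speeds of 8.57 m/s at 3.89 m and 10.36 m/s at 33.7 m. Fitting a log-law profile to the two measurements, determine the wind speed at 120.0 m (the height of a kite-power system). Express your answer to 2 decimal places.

Log law: V ∝ ln(z/z₀). From the pair, with r = V₁/V₂ = 0.82722,
ln z₀ = (ln z₁ − r·ln z₂)/(1 − r) = (1.3584 − 0.82722×3.5175)/0.17278 = -8.9787 → z₀ = 0.0001261 m
V₃ = V₁ · ln(z₃/z₀)/ln(z₁/z₀) = 8.57 × 13.7662/10.3371 = 11.4129 m/s

11.41 m/s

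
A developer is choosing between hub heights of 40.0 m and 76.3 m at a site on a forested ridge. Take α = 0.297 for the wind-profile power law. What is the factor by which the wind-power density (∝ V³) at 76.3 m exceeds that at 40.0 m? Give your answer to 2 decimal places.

1.78

Speed ratio: V_B/V_A = (z_B/z_A)^α = (76.3/40.0)^0.297 = (1.9075)^0.297 = 1.21143
Power-density ratio: P_B/P_A = (V_B/V_A)³ = (1.21143)³ = 1.77785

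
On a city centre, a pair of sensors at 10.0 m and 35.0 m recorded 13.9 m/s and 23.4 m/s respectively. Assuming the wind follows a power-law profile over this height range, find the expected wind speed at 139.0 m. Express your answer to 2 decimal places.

First find α: α = ln(V₂/V₁)/ln(z₂/z₁) = ln(23.4/13.9)/ln(35.0/10.0) = 0.52085/1.25276 = 0.4158
Extrapolate from 35.0 m to 139.0 m: V₃ = 23.4 × (139.0/35.0)^0.4158 = 23.4 × 1.7743 = 41.5177 m/s

41.52 m/s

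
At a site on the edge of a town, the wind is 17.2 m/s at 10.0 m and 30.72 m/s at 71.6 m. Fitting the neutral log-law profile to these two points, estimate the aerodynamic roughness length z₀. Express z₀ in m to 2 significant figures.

Log law: V(z) ∝ ln(z/z₀). With r = V₁/V₂ = 17.2/30.72 = 0.55990,
r · ln(z₂/z₀) = ln(z₁/z₀) ⇒ ln z₀ = (ln z₁ − r·ln z₂)/(1 − r)
ln z₀ = (2.30259 − 0.55990×4.27110) / 0.44010 = -0.2017
z₀ = exp(-0.2017) = 0.8173 m

z₀ ≈ 0.82 m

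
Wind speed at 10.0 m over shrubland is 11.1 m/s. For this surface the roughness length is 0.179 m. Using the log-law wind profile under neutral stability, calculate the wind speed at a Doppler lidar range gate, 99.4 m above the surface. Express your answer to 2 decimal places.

17.44 m/s

Log law: V(z) ∝ ln(z/z₀), so V₂/V₁ = ln(z₂/z₀) / ln(z₁/z₀).
ln(99.4/0.179) = 6.3195, ln(10.0/0.179) = 4.0230
V₂ = 11.1 × 6.3195/4.0230 = 11.1 × 1.5709 = 17.4366 m/s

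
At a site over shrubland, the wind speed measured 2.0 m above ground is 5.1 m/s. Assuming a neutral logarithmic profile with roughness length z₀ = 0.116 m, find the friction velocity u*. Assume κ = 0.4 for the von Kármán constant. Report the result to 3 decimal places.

Log law: V(z) = (u*/κ) · ln(z/z₀) ⇒ u* = κ · V / ln(z/z₀)
u* = 0.4 × 5.1 / ln(2.0/0.116) = 0.4 × 5.1 / 2.8473
   = 2.0400 / 2.8473 = 0.7165 m/s

u* ≈ 0.716 m/s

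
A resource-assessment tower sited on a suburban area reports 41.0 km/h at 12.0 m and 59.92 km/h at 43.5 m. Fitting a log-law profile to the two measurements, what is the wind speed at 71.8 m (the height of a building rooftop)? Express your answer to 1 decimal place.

Log law: V ∝ ln(z/z₀). From the pair, with r = V₁/V₂ = 0.68425,
ln z₀ = (ln z₁ − r·ln z₂)/(1 − r) = (2.4849 − 0.68425×3.7728)/0.31575 = -0.3059 → z₀ = 0.7365 m
V₃ = V₁ · ln(z₃/z₀)/ln(z₁/z₀) = 41.0 × 4.5798/2.7908 = 67.2821 km/h

67.3 km/h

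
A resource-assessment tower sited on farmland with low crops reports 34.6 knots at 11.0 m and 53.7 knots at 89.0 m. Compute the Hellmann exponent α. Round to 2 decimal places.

α ≈ 0.21

Power law: V₂/V₁ = (z₂/z₁)^α ⇒ α = ln(V₂/V₁) / ln(z₂/z₁)
α = ln(53.7/34.6) / ln(89.0/11.0) = ln(1.5520) / ln(8.0909)
  = 0.43956 / 2.09074 = 0.21024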